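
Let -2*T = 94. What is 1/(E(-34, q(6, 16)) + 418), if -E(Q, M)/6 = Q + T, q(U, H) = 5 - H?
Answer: 1/904 ≈ 0.0011062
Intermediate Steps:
T = -47 (T = -1/2*94 = -47)
E(Q, M) = 282 - 6*Q (E(Q, M) = -6*(Q - 47) = -6*(-47 + Q) = 282 - 6*Q)
1/(E(-34, q(6, 16)) + 418) = 1/((282 - 6*(-34)) + 418) = 1/((282 + 204) + 418) = 1/(486 + 418) = 1/904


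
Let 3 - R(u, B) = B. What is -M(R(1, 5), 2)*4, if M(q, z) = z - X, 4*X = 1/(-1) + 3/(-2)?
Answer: -21/2 ≈ -10.500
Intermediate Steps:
R(u, B) = 3 - B
X = -5/8 (X = (1/(-1) + 3/(-2))/4 = (1*(-1) + 3*(-1/2))/4 = (-1 - 3/2)/4 = (1/4)*(-5/2) = -5/8 ≈ -0.62500)
M(q, z) = 5/8 + z (M(q, z) = z - 1*(-5/8) = z + 5/8 = 5/8 + z)
-M(R(1, 5), 2)*4 = -(5/8 + 2)*4 = -1*21/8*4 = -21/8*4 = -21/2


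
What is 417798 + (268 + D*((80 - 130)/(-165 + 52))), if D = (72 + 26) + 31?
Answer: 47247908/113 ≈ 4.1812e+5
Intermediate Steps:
D = 129 (D = 98 + 31 = 129)
417798 + (268 + D*((80 - 130)/(-165 + 52))) = 417798 + (268 + 129*((80 - 130)/(-165 + 52))) = 417798 + (268 + 129*(-50/(-113))) = 417798 + (268 + 129*(-50*(-1/113))) = 417798 + (268 + 129*(50/113)) = 417798 + (268 + 6450/113) = 417798 + 36734/113 = 47247908/113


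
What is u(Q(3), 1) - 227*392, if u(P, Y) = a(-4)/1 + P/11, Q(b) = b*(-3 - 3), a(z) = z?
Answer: -978886/11 ≈ -88990.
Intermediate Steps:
Q(b) = -6*b (Q(b) = b*(-6) = -6*b)
u(P, Y) = -4 + P/11 (u(P, Y) = -4/1 + P/11 = -4*1 + P*(1/11) = -4 + P/11)
u(Q(3), 1) - 227*392 = (-4 + (-6*3)/11) - 227*392 = (-4 + (1/11)*(-18)) - 88984 = (-4 - 18/11) - 88984 = -62/11 - 88984 = -978886/11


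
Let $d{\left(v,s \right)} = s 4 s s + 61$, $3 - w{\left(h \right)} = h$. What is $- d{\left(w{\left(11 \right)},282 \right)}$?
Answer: $-89703133$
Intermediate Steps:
$w{\left(h \right)} = 3 - h$
$d{\left(v,s \right)} = 61 + 4 s^{3}$ ($d{\left(v,s \right)} = 4 s s s + 61 = 4 s^{2} s + 61 = 4 s^{3} + 61 = 61 + 4 s^{3}$)
$- d{\left(w{\left(11 \right)},282 \right)} = - (61 + 4 \cdot 282^{3}) = - (61 + 4 \cdot 22425768) = - (61 + 89703072) = \left(-1\right) 89703133 = -89703133$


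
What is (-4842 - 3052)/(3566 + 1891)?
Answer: -7894/5457 ≈ -1.4466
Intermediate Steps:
(-4842 - 3052)/(3566 + 1891) = -7894/5457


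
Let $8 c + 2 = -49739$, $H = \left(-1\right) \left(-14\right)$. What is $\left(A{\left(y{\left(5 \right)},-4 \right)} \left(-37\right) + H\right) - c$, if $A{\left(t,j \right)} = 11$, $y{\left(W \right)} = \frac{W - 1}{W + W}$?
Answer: $\frac{46597}{8} \approx 5824.6$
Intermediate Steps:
$y{\left(W \right)} = \frac{-1 + W}{2 W}$
$H = 14$
$c = - \frac{49741}{8}$ ($c = - \frac{1}{4} + \frac{1}{8} \left(-49739\right) = - \frac{1}{4} - \frac{49739}{8} = - \frac{49741}{8} \approx -6217.6$)
$\left(A{\left(y{\left(5 \right)},-4 \right)} \left(-37\right) + H\right) - c = \left(11 \left(-37\right) + 14\right) - - \frac{49741}{8} = \left(-407 + 14\right) + \frac{49741}{8} = -393 + \frac{49741}{8} = \frac{46597}{8}$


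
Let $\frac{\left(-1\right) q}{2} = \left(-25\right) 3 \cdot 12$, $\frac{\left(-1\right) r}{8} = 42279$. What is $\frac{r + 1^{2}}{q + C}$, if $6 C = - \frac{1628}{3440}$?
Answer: $- \frac{1745271960}{9287593} \approx -187.91$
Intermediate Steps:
$r = -338232$ ($r = \left(-8\right) 42279 = -338232$)
$C = - \frac{407}{5160}$ ($C = \frac{\left(-1628\right) \frac{1}{3440}}{6} = \frac{1}{6} \left(- \frac{407}{860}\right) = - \frac{407}{5160} \approx -0.078876$)
$q = 1800$ ($q = - 2 \left(-25\right) 3 \cdot 12 = - 2 \left(\left(-75\right) 12\right) = \left(-2\right) \left(-900\right) = 1800$)
$\frac{r + 1^{2}}{q + C} = \frac{-338232 + 1^{2}}{1800 - \frac{407}{5160}} = \frac{-338232 + 1}{\frac{9287593}{5160}} = \left(-338231\right) \frac{5160}{9287593} = - \frac{1745271960}{9287593}$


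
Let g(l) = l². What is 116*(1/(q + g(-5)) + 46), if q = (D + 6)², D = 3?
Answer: 282866/53 ≈ 5337.1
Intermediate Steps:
q = 81 (q = (3 + 6)² = 9² = 81)
116*(1/(q + g(-5)) + 46) = 116*(1/(81 + (-5)²) + 46) = 116*(1/(81 + 25) + 46) = 116*(1/106 + 46) = 116*(4877/106) = 282866/53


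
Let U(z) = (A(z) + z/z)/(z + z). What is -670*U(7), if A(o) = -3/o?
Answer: -1340/49 ≈ -27.347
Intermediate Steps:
U(z) = (1 - 3/z)/(2*z) (U(z) = (-3/z + z/z)/(z + z) = (-3/z + 1)/((2*z)) = (1 - 3/z)*(1/(2*z)) = (1 - 3/z)/(2*z))
-670*U(7) = -335*(-3 + 7)/7² = -335*4/49 = -670*2/49 = -1340/49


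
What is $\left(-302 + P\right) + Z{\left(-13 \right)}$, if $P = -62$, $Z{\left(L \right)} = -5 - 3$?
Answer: $-372$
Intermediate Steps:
$Z{\left(L \right)} = -8$ ($Z{\left(L \right)} = -5 - 3 = -8$)
$\left(-302 + P\right) + Z{\left(-13 \right)} = \left(-302 - 62\right) - 8 = -364 - 8 = -372$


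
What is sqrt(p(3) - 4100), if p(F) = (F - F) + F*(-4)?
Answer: 4*I*sqrt(257) ≈ 64.125*I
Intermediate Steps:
p(F) = -4*F (p(F) = 0 - 4*F = -4*F)
sqrt(p(3) - 4100) = sqrt(-4*3 - 4100) = sqrt(-12 - 4100) = sqrt(-4112) = 4*I*sqrt(257)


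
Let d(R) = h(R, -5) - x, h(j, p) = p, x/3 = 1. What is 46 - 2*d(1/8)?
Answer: 62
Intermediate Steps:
x = 3 (x = 3*1 = 3)
d(R) = -8 (d(R) = -5 - 1*3 = -5 - 3 = -8)
46 - 2*d(1/8) = 46 - 2*(-8) = 46 + 16 = 62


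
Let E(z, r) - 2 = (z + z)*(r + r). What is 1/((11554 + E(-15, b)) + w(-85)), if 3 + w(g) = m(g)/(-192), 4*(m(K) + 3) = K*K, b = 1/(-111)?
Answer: 28416/328038527 ≈ 8.6624e-5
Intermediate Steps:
b = -1/111 ≈ -0.0090090
m(K) = -3 + K²/4 (m(K) = -3 + (K*K)/4 = -3 + K²/4)
E(z, r) = 2 + 4*r*z (E(z, r) = 2 + (z + z)*(r + r) = 2 + (2*z)*(2*r) = 2 + 4*r*z)
w(g) = -191/64 - g²/768 (w(g) = -3 + (-3 + g²/4)/(-192) = -3 + (-3 + g²/4)*(-1/192) = -3 + (1/64 - g²/768) = -191/64 - g²/768)
1/((11554 + E(-15, b)) + w(-85)) = 1/((11554 + (2 + 4*(-1/111)*(-15))) + (-191/64 - 1/768*(-85)²)) = 1/((11554 + (2 + 20/37)) + (-191/64 - 1/768*7225)) = 1/((11554 + 94/37) + (-191/64 - 7225/768)) = 1/(427592/37 - 9517/768) = 1/(328038527/28416) = 28416/328038527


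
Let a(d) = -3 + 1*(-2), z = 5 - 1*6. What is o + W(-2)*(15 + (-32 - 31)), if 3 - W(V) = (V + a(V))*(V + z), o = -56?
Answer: 808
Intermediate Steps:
z = -1 (z = 5 - 6 = -1)
a(d) = -5 (a(d) = -3 - 2 = -5)
W(V) = 3 - (-1 + V)*(-5 + V) (W(V) = 3 - (V - 5)*(V - 1) = 3 - (-5 + V)*(-1 + V) = 3 - (-1 + V)*(-5 + V))
o + W(-2)*(15 + (-32 - 31)) = -56 + (-2 - 1*(-2)² + 6*(-2))*(15 + (-32 - 31)) = -56 + (-2 - 1*4 - 12)*(15 - 63) = -56 + (-2 - 4 - 12)*(-48) = -56 - 18*(-48) = -56 + 864 = 808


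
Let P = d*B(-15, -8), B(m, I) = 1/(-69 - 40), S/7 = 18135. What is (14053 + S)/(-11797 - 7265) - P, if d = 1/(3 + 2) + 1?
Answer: -38364769/5194395 ≈ -7.3858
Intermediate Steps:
S = 126945 (S = 7*18135 = 126945)
B(m, I) = -1/109 (B(m, I) = 1/(-109) = -1/109)
d = 6/5 (d = 1/5 + 1 = 6/5 ≈ 1.2000)
P = -6/545 (P = (6/5)*(-1/109) = -6/545 ≈ -0.011009)
(14053 + S)/(-11797 - 7265) - P = (14053 + 126945)/(-11797 - 7265) - 1*(-6/545) = 140998/(-19062) + 6/545 = 140998*(-1/19062) + 6/545 = -70499/9531 + 6/545 = -38364769/5194395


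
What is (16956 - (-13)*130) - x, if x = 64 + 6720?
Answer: 11862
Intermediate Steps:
x = 6784
(16956 - (-13)*130) - x = (16956 - (-13)*130) - 1*6784 = (16956 - 1*(-1690)) - 6784 = (16956 + 1690) - 6784 = 18646 - 6784 = 11862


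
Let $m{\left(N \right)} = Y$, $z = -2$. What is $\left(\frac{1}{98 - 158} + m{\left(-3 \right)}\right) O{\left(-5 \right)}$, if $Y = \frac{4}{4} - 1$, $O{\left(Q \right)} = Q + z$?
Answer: $\frac{7}{60} \approx 0.11667$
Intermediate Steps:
$O{\left(Q \right)} = -2 + Q$ ($O{\left(Q \right)} = Q - 2 = -2 + Q$)
$Y = 0$ ($Y = 4 \cdot \frac{1}{4} - 1 = 1 - 1 = 0$)
$m{\left(N \right)} = 0$
$\left(\frac{1}{98 - 158} + m{\left(-3 \right)}\right) O{\left(-5 \right)} = \left(\frac{1}{98 - 158} + 0\right) \left(-2 - 5\right) = \left(\frac{1}{-60} + 0\right) \left(-7\right) = \left(- \frac{1}{60} + 0\right) \left(-7\right) = \left(- \frac{1}{60}\right) \left(-7\right) = \frac{7}{60}$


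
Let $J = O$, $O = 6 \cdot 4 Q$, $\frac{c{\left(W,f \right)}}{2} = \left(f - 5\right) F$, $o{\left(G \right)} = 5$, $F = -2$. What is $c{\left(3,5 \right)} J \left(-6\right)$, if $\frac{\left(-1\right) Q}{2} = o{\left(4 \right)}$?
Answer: $0$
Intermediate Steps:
$Q = -10$ ($Q = \left(-2\right) 5 = -10$)
$c{\left(W,f \right)} = 20 - 4 f$ ($c{\left(W,f \right)} = 2 \left(f - 5\right) \left(-2\right) = 2 \left(-5 + f\right) \left(-2\right) = 2 \left(10 - 2 f\right) = 20 - 4 f$)
$O = -240$ ($O = 6 \cdot 4 \left(-10\right) = 24 \left(-10\right) = -240$)
$J = -240$
$c{\left(3,5 \right)} J \left(-6\right) = \left(20 - 20\right) \left(-240\right) \left(-6\right) = 0 \left(-240\right) \left(-6\right) = 0 \left(-6\right) = 0$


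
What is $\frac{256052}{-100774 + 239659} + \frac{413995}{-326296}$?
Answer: $\frac{26051047817}{45317619960} \approx 0.57485$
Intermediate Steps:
$\frac{256052}{-100774 + 239659} + \frac{413995}{-326296} = \frac{256052}{138885} + 413995 \left(- \frac{1}{326296}\right) = 256052 \cdot \frac{1}{138885} - \frac{413995}{326296} = \frac{256052}{138885} - \frac{413995}{326296} = \frac{26051047817}{45317619960}$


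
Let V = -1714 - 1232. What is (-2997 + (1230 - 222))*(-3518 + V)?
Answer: 12856896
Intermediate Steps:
V = -2946
(-2997 + (1230 - 222))*(-3518 + V) = (-2997 + (1230 - 222))*(-3518 - 2946) = (-2997 + 1008)*(-6464) = -1989*(-6464) = 12856896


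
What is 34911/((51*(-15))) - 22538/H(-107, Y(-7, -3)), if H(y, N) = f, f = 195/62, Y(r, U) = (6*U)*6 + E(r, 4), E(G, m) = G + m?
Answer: -23906333/3315 ≈ -7211.6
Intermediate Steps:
Y(r, U) = 4 + r + 36*U (Y(r, U) = (6*U)*6 + (r + 4) = 36*U + (4 + r) = 4 + r + 36*U)
f = 195/62 (f = 195*(1/62) = 195/62 ≈ 3.1452)
H(y, N) = 195/62
34911/((51*(-15))) - 22538/H(-107, Y(-7, -3)) = 34911/((51*(-15))) - 22538/195/62 = 34911/(-765) - 22538*62/195 = 34911*(-1/765) - 1397356/195 = -3879/85 - 1397356/195 = -23906333/3315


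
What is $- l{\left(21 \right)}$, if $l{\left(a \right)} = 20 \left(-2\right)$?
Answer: $40$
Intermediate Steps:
$l{\left(a \right)} = -40$
$- l{\left(21 \right)} = \left(-1\right) \left(-40\right) = 40$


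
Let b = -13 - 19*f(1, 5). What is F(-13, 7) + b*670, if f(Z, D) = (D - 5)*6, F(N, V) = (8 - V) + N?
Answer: -8722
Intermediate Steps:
F(N, V) = 8 + N - V
f(Z, D) = -30 + 6*D (f(Z, D) = (-5 + D)*6 = -30 + 6*D)
b = -13 (b = -13 - 19*(-30 + 6*5) = -13 - 19*(-30 + 30) = -13 - 19*0 = -13 + 0 = -13)
F(-13, 7) + b*670 = (8 - 13 - 1*7) - 13*670 = (8 - 13 - 7) - 8710 = -12 - 8710 = -8722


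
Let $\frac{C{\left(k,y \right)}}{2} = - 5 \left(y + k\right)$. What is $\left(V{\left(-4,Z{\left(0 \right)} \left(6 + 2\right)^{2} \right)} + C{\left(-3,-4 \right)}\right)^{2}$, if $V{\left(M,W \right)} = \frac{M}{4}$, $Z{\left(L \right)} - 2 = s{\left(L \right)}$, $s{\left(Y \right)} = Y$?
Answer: $4761$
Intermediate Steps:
$Z{\left(L \right)} = 2 + L$
$C{\left(k,y \right)} = - 10 k - 10 y$ ($C{\left(k,y \right)} = 2 \left(- 5 \left(y + k\right)\right) = 2 \left(- 5 \left(k + y\right)\right) = 2 \left(- 5 k - 5 y\right) = - 10 k - 10 y$)
$V{\left(M,W \right)} = \frac{M}{4}$ ($V{\left(M,W \right)} = M \frac{1}{4} = \frac{M}{4}$)
$\left(V{\left(-4,Z{\left(0 \right)} \left(6 + 2\right)^{2} \right)} + C{\left(-3,-4 \right)}\right)^{2} = \left(\frac{1}{4} \left(-4\right) - -70\right)^{2} = \left(-1 + \left(30 + 40\right)\right)^{2} = \left(-1 + 70\right)^{2} = 69^{2} = 4761$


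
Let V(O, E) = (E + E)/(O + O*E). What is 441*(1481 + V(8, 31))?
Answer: 83613159/128 ≈ 6.5323e+5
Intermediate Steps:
V(O, E) = 2*E/(O + E*O) (V(O, E) = (2*E)/(O + E*O) = 2*E/(O + E*O))
441*(1481 + V(8, 31)) = 441*(1481 + 2*31/(8*(1 + 31))) = 441*(1481 + 2*31*(1/8)/32) = 441*(1481 + 2*31*(1/8)*(1/32)) = 441*(1481 + 31/128) = 441*(189599/128) = 83613159/128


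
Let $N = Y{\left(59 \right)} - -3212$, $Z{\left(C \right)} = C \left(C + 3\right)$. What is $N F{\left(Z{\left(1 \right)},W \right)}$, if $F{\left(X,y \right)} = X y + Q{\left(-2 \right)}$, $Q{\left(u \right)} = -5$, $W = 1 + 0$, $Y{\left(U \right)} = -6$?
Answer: $-3206$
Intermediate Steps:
$W = 1$
$Z{\left(C \right)} = C \left(3 + C\right)$
$F{\left(X,y \right)} = -5 + X y$ ($F{\left(X,y \right)} = X y - 5 = -5 + X y$)
$N = 3206$ ($N = -6 - -3212 = -6 + 3212 = 3206$)
$N F{\left(Z{\left(1 \right)},W \right)} = 3206 \left(-5 + 1 \left(3 + 1\right) 1\right) = 3206 \left(-5 + 1 \cdot 4 \cdot 1\right) = 3206 \left(-5 + 4 \cdot 1\right) = 3206 \left(-5 + 4\right) = 3206 \left(-1\right) = -3206$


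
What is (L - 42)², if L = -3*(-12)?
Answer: 36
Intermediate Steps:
L = 36
(L - 42)² = (36 - 42)² = (-6)² = 36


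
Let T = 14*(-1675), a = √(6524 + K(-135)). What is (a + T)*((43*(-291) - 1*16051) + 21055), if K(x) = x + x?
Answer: 176086050 - 7509*√6254 ≈ 1.7549e+8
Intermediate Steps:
K(x) = 2*x
a = √6254 (a = √(6524 + 2*(-135)) = √(6524 - 270) = √6254 ≈ 79.082)
T = -23450
(a + T)*((43*(-291) - 1*16051) + 21055) = (√6254 - 23450)*((43*(-291) - 1*16051) + 21055) = (-23450 + √6254)*((-12513 - 16051) + 21055) = (-23450 + √6254)*(-28564 + 21055) = (-23450 + √6254)*(-7509) = 176086050 - 7509*√6254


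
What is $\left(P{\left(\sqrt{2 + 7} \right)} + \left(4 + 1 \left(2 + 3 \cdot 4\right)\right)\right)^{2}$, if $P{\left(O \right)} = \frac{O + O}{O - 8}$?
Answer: $\frac{7056}{25} \approx 282.24$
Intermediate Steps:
$P{\left(O \right)} = \frac{2 O}{-8 + O}$
$\left(P{\left(\sqrt{2 + 7} \right)} + \left(4 + 1 \left(2 + 3 \cdot 4\right)\right)\right)^{2} = \left(\frac{2 \sqrt{2 + 7}}{-8 + \sqrt{2 + 7}} + \left(4 + 1 \left(2 + 3 \cdot 4\right)\right)\right)^{2} = \left(\frac{2 \sqrt{9}}{-8 + \sqrt{9}} + \left(4 + 1 \left(2 + 12\right)\right)\right)^{2} = \left(2 \cdot 3 \frac{1}{-8 + 3} + \left(4 + 1 \cdot 14\right)\right)^{2} = \left(2 \cdot 3 \frac{1}{-5} + \left(4 + 14\right)\right)^{2} = \left(2 \cdot 3 \left(- \frac{1}{5}\right) + 18\right)^{2} = \left(- \frac{6}{5} + 18\right)^{2} = \left(\frac{84}{5}\right)^{2} = \frac{7056}{25}$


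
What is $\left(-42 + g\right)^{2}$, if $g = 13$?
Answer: $841$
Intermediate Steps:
$\left(-42 + g\right)^{2} = \left(-42 + 13\right)^{2} = \left(-29\right)^{2} = 841$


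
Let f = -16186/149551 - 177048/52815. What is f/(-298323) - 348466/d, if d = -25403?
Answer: 39099826106666065904/2850355680843144285 ≈ 13.718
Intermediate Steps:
f = -9110856346/2632845355 (f = -16186*1/149551 - 177048*1/52815 = -16186/149551 - 59016/17605 = -9110856346/2632845355 ≈ -3.4605)
f/(-298323) - 348466/d = -9110856346/2632845355/(-298323) - 348466/(-25403) = -9110856346/2632845355*(-1/298323) - 348466*(-1/25403) = 9110856346/785438324839665 + 348466/25403 = 39099826106666065904/2850355680843144285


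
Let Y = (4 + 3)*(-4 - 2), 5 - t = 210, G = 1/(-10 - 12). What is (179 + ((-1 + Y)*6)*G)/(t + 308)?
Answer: 2098/1133 ≈ 1.8517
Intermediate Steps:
G = -1/22 (G = 1/(-22) = -1/22 ≈ -0.045455)
t = -205 (t = 5 - 1*210 = 5 - 210 = -205)
Y = -42 (Y = 7*(-6) = -42)
(179 + ((-1 + Y)*6)*G)/(t + 308) = (179 + ((-1 - 42)*6)*(-1/22))/(-205 + 308) = (179 - 43*6*(-1/22))/103 = (179 - 258*(-1/22))*(1/103) = (179 + 129/11)*(1/103) = (2098/11)*(1/103) = 2098/1133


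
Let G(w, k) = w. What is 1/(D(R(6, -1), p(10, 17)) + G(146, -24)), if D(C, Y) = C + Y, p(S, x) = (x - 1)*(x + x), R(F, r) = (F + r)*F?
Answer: 1/720 ≈ 0.0013889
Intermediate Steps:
R(F, r) = F*(F + r)
p(S, x) = 2*x*(-1 + x) (p(S, x) = (-1 + x)*(2*x) = 2*x*(-1 + x))
1/(D(R(6, -1), p(10, 17)) + G(146, -24)) = 1/((6*(6 - 1) + 2*17*(-1 + 17)) + 146) = 1/((6*5 + 2*17*16) + 146) = 1/((30 + 544) + 146) = 1/(574 + 146) = 1/720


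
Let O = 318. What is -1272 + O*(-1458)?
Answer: -464916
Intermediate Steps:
-1272 + O*(-1458) = -1272 + 318*(-1458) = -1272 - 463644 = -464916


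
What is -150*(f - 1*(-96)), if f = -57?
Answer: -5850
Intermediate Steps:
-150*(f - 1*(-96)) = -150*(-57 - 1*(-96)) = -150*(-57 + 96) = -150*39 = -5850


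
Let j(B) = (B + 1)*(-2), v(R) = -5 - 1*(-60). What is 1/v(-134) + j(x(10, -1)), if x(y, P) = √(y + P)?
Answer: -439/55 ≈ -7.9818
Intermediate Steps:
v(R) = 55 (v(R) = -5 + 60 = 55)
x(y, P) = √(P + y)
j(B) = -2 - 2*B (j(B) = (1 + B)*(-2) = -2 - 2*B)
1/v(-134) + j(x(10, -1)) = 1/55 + (-2 - 2*√(-1 + 10)) = 1/55 + (-2 - 2*√9) = 1/55 + (-2 - 2*3) = 1/55 + (-2 - 6) = 1/55 - 8 = -439/55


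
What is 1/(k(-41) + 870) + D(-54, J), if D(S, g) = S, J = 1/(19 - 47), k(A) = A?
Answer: -44765/829 ≈ -53.999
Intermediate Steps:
J = -1/28 (J = 1/(-28) = -1/28 ≈ -0.035714)
1/(k(-41) + 870) + D(-54, J) = 1/(-41 + 870) - 54 = 1/829 - 54 = -44765/829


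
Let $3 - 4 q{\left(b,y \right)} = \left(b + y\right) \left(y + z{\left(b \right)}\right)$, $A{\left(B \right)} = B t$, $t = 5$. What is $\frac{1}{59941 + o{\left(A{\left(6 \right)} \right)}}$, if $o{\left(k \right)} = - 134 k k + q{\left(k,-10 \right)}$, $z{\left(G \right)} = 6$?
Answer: $- \frac{4}{242553} \approx -1.6491 \cdot 10^{-5}$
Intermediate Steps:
$A{\left(B \right)} = 5 B$ ($A{\left(B \right)} = B 5 = 5 B$)
$q{\left(b,y \right)} = \frac{3}{4} - \frac{\left(6 + y\right) \left(b + y\right)}{4}$ ($q{\left(b,y \right)} = \frac{3}{4} - \frac{\left(b + y\right) \left(y + 6\right)}{4} = \frac{3}{4} - \frac{\left(b + y\right) \left(6 + y\right)}{4} = \frac{3}{4} - \frac{\left(6 + y\right) \left(b + y\right)}{4}$)
$o{\left(k \right)} = - \frac{37}{4} + k - 134 k^{2}$ ($o{\left(k \right)} = - 134 k k - \left(- \frac{63}{4} + 25 + \frac{3 k}{2} + \frac{1}{4} k \left(-10\right)\right) = - 134 k^{2} + \left(\frac{3}{4} - \frac{3 k}{2} + 15 - 25 + \frac{5 k}{2}\right) = - 134 k^{2} + \left(- \frac{37}{4} + k\right) = - \frac{37}{4} + k - 134 k^{2}$)
$\frac{1}{59941 + o{\left(A{\left(6 \right)} \right)}} = \frac{1}{59941 - \left(- \frac{83}{4} + 120600\right)} = \frac{1}{59941 - \frac{482317}{4}} = \frac{1}{- \frac{242553}{4}} = - \frac{4}{242553}$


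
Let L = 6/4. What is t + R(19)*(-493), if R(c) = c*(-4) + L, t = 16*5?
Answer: 73617/2 ≈ 36809.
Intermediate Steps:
L = 3/2 (L = 6*(¼) = 3/2 ≈ 1.5000)
t = 80
R(c) = 3/2 - 4*c (R(c) = c*(-4) + 3/2 = -4*c + 3/2 = 3/2 - 4*c)
t + R(19)*(-493) = 80 + (3/2 - 4*19)*(-493) = 80 + (3/2 - 76)*(-493) = 80 - 149/2*(-493) = 80 + 73457/2 = 73617/2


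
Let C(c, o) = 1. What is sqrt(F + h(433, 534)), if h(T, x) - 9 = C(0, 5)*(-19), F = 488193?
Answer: sqrt(488183) ≈ 698.70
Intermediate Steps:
h(T, x) = -10 (h(T, x) = 9 + 1*(-19) = 9 - 19 = -10)
sqrt(F + h(433, 534)) = sqrt(488193 - 10) = sqrt(488183)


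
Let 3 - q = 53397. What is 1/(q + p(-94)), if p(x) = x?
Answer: -1/53488 ≈ -1.8696e-5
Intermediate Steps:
q = -53394 (q = 3 - 1*53397 = 3 - 53397 = -53394)
1/(q + p(-94)) = 1/(-53394 - 94) = 1/(-53488) = -1/53488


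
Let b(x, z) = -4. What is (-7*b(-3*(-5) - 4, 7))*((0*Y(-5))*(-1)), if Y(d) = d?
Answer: 0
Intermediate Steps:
(-7*b(-3*(-5) - 4, 7))*((0*Y(-5))*(-1)) = (-7*(-4))*((0*(-5))*(-1)) = 28*(0*(-1)) = 28*0 = 0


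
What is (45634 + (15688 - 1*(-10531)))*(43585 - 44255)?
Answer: -48141510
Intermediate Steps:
(45634 + (15688 - 1*(-10531)))*(43585 - 44255) = (45634 + (15688 + 10531))*(-670) = (45634 + 26219)*(-670) = 71853*(-670) = -48141510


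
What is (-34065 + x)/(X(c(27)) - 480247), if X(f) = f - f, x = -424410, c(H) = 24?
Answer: 458475/480247 ≈ 0.95467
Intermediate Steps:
X(f) = 0
(-34065 + x)/(X(c(27)) - 480247) = (-34065 - 424410)/(0 - 480247) = -458475/(-480247) = -458475*(-1/480247) = 458475/480247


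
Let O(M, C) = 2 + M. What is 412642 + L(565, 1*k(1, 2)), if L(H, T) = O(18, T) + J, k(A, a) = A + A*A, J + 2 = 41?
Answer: 412701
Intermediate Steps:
J = 39 (J = -2 + 41 = 39)
k(A, a) = A + A**2
L(H, T) = 59 (L(H, T) = (2 + 18) + 39 = 20 + 39 = 59)
412642 + L(565, 1*k(1, 2)) = 412642 + 59 = 412701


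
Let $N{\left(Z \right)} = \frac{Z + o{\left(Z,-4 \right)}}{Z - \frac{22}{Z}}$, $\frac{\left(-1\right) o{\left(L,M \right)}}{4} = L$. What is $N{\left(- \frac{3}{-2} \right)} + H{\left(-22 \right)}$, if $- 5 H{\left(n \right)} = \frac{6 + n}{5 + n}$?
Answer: $\frac{1031}{6715} \approx 0.15354$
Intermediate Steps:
$o{\left(L,M \right)} = - 4 L$
$H{\left(n \right)} = - \frac{6 + n}{5 \left(5 + n\right)}$ ($H{\left(n \right)} = - \frac{\left(6 + n\right) \frac{1}{5 + n}}{5} = - \frac{\frac{1}{5 + n} \left(6 + n\right)}{5} = - \frac{6 + n}{5 \left(5 + n\right)}$)
$N{\left(Z \right)} = - \frac{3 Z}{Z - \frac{22}{Z}}$ ($N{\left(Z \right)} = \frac{Z - 4 Z}{Z - \frac{22}{Z}} = \frac{\left(-3\right) Z}{Z - \frac{22}{Z}} = - \frac{3 Z}{Z - \frac{22}{Z}}$)
$N{\left(- \frac{3}{-2} \right)} + H{\left(-22 \right)} = - \frac{3 \left(- \frac{3}{-2}\right)^{2}}{-22 + \left(- \frac{3}{-2}\right)^{2}} + \frac{-6 - -22}{5 \left(5 - 22\right)} = - \frac{3 \left(\left(-3\right) \left(- \frac{1}{2}\right)\right)^{2}}{-22 + \left(\left(-3\right) \left(- \frac{1}{2}\right)\right)^{2}} + \frac{-6 + 22}{5 \left(-17\right)} = - \frac{3 \left(\frac{3}{2}\right)^{2}}{-22 + \left(\frac{3}{2}\right)^{2}} + \frac{1}{5} \left(- \frac{1}{17}\right) 16 = \left(-3\right) \frac{9}{4} \frac{1}{-22 + \frac{9}{4}} - \frac{16}{85} = \left(-3\right) \frac{9}{4} \frac{1}{- \frac{79}{4}} - \frac{16}{85} = \left(-3\right) \frac{9}{4} \left(- \frac{4}{79}\right) - \frac{16}{85} = \frac{27}{79} - \frac{16}{85} = \frac{1031}{6715}$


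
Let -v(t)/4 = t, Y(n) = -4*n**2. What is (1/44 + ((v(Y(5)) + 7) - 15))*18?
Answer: 155241/22 ≈ 7056.4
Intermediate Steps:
v(t) = -4*t
(1/44 + ((v(Y(5)) + 7) - 15))*18 = (1/44 + ((-(-16)*5**2 + 7) - 15))*18 = (1/44 + ((-(-16)*25 + 7) - 15))*18 = (1/44 + ((-4*(-100) + 7) - 15))*18 = (1/44 + ((400 + 7) - 15))*18 = (1/44 + (407 - 15))*18 = (1/44 + 392)*18 = (17249/44)*18 = 155241/22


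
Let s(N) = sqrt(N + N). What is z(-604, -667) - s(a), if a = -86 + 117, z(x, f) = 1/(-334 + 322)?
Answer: -1/12 - sqrt(62) ≈ -7.9573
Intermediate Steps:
z(x, f) = -1/12 (z(x, f) = 1/(-12) = -1/12)
a = 31
s(N) = sqrt(2)*sqrt(N) (s(N) = sqrt(2*N) = sqrt(2)*sqrt(N))
z(-604, -667) - s(a) = -1/12 - sqrt(2)*sqrt(31) = -1/12 - sqrt(62)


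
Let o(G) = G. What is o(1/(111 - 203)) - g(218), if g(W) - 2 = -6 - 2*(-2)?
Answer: -1/92 ≈ -0.010870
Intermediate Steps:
g(W) = 0 (g(W) = 2 + (-6 - 2*(-2)) = 2 + (-6 + 4) = 2 - 2 = 0)
o(1/(111 - 203)) - g(218) = 1/(111 - 203) - 1*0 = 1/(-92) + 0 = -1/92 + 0 = -1/92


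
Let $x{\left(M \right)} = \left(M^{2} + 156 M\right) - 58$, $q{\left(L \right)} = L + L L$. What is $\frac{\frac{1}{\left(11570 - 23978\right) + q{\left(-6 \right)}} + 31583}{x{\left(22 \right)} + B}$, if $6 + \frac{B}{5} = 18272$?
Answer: $\frac{390934373}{1178237064} \approx 0.3318$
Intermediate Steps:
$q{\left(L \right)} = L + L^{2}$
$B = 91330$ ($B = -30 + 5 \cdot 18272 = -30 + 91360 = 91330$)
$x{\left(M \right)} = -58 + M^{2} + 156 M$
$\frac{\frac{1}{\left(11570 - 23978\right) + q{\left(-6 \right)}} + 31583}{x{\left(22 \right)} + B} = \frac{\frac{1}{\left(11570 - 23978\right) - 6 \left(1 - 6\right)} + 31583}{\left(-58 + 22^{2} + 156 \cdot 22\right) + 91330} = \frac{\frac{1}{\left(11570 - 23978\right) - -30} + 31583}{\left(-58 + 484 + 3432\right) + 91330} = \frac{\frac{1}{-12408 + 30} + 31583}{3858 + 91330} = \frac{\frac{1}{-12378} + 31583}{95188} = \left(- \frac{1}{12378} + 31583\right) \frac{1}{95188} = \frac{390934373}{12378} \cdot \frac{1}{95188} = \frac{390934373}{1178237064}$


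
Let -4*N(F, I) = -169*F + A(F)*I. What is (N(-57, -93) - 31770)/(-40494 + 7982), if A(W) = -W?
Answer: 32853/32512 ≈ 1.0105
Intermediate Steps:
N(F, I) = 169*F/4 + F*I/4 (N(F, I) = -(-169*F + (-F)*I)/4 = -(-169*F - F*I)/4 = 169*F/4 + F*I/4)
(N(-57, -93) - 31770)/(-40494 + 7982) = ((¼)*(-57)*(169 - 93) - 31770)/(-40494 + 7982) = ((¼)*(-57)*76 - 31770)/(-32512) = (-1083 - 31770)*(-1/32512) = -32853*(-1/32512) = 32853/32512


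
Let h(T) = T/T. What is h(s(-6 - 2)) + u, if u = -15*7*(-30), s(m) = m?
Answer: 3151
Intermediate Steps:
h(T) = 1
u = 3150 (u = -105*(-30) = 3150)
h(s(-6 - 2)) + u = 1 + 3150 = 3151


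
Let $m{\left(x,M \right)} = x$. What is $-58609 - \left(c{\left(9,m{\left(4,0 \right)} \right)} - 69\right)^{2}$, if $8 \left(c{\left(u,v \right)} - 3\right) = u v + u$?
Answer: $- \frac{3984265}{64} \approx -62254.0$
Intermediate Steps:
$c{\left(u,v \right)} = 3 + \frac{u}{8} + \frac{u v}{8}$ ($c{\left(u,v \right)} = 3 + \frac{u v + u}{8} = 3 + \frac{u + u v}{8} = 3 + \left(\frac{u}{8} + \frac{u v}{8}\right) = 3 + \frac{u}{8} + \frac{u v}{8}$)
$-58609 - \left(c{\left(9,m{\left(4,0 \right)} \right)} - 69\right)^{2} = -58609 - \left(\left(3 + \frac{1}{8} \cdot 9 + \frac{1}{8} \cdot 9 \cdot 4\right) - 69\right)^{2} = -58609 - \left(\left(3 + \frac{9}{8} + \frac{9}{2}\right) - 69\right)^{2} = -58609 - \left(\frac{69}{8} - 69\right)^{2} = -58609 - \left(- \frac{483}{8}\right)^{2} = -58609 - \frac{233289}{64} = - \frac{3984265}{64}$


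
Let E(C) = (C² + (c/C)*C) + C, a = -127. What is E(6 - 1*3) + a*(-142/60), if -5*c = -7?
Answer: 9419/30 ≈ 313.97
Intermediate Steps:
c = 7/5 (c = -⅕*(-7) = 7/5 ≈ 1.4000)
E(C) = 7/5 + C + C² (E(C) = (C² + (7/(5*C))*C) + C = (C² + 7/5) + C = (7/5 + C²) + C = 7/5 + C + C²)
E(6 - 1*3) + a*(-142/60) = (7/5 + (6 - 1*3) + (6 - 1*3)²) - (-18034)/60 = (7/5 + (6 - 3) + (6 - 3)²) - (-18034)/60 = (7/5 + 3 + 3²) - 127*(-71/30) = (7/5 + 3 + 9) + 9017/30 = 67/5 + 9017/30 = 9419/30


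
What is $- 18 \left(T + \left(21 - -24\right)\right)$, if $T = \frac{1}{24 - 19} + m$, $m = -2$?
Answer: $- \frac{3888}{5} \approx -777.6$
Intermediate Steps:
$T = - \frac{9}{5}$ ($T = \frac{1}{24 - 19} - 2 = \frac{1}{5} - 2 = - \frac{9}{5} \approx -1.8$)
$- 18 \left(T + \left(21 - -24\right)\right) = - 18 \left(- \frac{9}{5} + \left(21 - -24\right)\right) = - 18 \left(- \frac{9}{5} + \left(21 + 24\right)\right) = - 18 \left(- \frac{9}{5} + 45\right) = \left(-18\right) \frac{216}{5} = - \frac{3888}{5}$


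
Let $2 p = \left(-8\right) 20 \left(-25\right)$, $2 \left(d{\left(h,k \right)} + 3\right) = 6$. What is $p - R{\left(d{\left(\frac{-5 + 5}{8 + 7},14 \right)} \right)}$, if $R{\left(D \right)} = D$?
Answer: $2000$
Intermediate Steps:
$d{\left(h,k \right)} = 0$ ($d{\left(h,k \right)} = -3 + \frac{1}{2} \cdot 6 = -3 + 3 = 0$)
$p = 2000$ ($p = \frac{\left(-8\right) 20 \left(-25\right)}{2} = \frac{\left(-160\right) \left(-25\right)}{2} = \frac{1}{2} \cdot 4000 = 2000$)
$p - R{\left(d{\left(\frac{-5 + 5}{8 + 7},14 \right)} \right)} = 2000 - 0 = 2000 + 0 = 2000$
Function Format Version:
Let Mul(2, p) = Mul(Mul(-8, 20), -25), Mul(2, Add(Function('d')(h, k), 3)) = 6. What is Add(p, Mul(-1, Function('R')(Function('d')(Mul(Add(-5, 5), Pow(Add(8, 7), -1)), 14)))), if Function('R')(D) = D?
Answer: 2000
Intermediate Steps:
Function('d')(h, k) = 0 (Function('d')(h, k) = Add(-3, Mul(Rational(1, 2), 6)) = Add(-3, 3) = 0)
p = 2000 (p = Mul(Rational(1, 2), Mul(Mul(-8, 20), -25)) = Mul(Rational(1, 2), Mul(-160, -25)) = Mul(Rational(1, 2), 4000) = 2000)
Add(p, Mul(-1, Function('R')(Function('d')(Mul(Add(-5, 5), Pow(Add(8, 7), -1)), 14)))) = Add(2000, Mul(-1, 0)) = Add(2000, 0) = 2000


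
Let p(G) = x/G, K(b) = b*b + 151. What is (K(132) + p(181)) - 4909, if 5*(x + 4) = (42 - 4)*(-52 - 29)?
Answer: 11459632/905 ≈ 12663.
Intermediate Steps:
K(b) = 151 + b² (K(b) = b² + 151 = 151 + b²)
x = -3098/5 (x = -4 + ((42 - 4)*(-52 - 29))/5 = -4 + (38*(-81))/5 = -4 + (⅕)*(-3078) = -4 - 3078/5 = -3098/5 ≈ -619.60)
p(G) = -3098/(5*G)
(K(132) + p(181)) - 4909 = ((151 + 132²) - 3098/5/181) - 4909 = ((151 + 17424) - 3098/5*1/181) - 4909 = (17575 - 3098/905) - 4909 = 15902277/905 - 4909 = 11459632/905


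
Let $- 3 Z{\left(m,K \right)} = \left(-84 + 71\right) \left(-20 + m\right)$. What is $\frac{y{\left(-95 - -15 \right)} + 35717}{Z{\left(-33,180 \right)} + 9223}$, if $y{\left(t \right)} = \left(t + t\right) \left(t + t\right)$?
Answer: $\frac{183951}{26980} \approx 6.8181$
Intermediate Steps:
$y{\left(t \right)} = 4 t^{2}$ ($y{\left(t \right)} = 2 t 2 t = 4 t^{2}$)
$Z{\left(m,K \right)} = - \frac{260}{3} + \frac{13 m}{3}$ ($Z{\left(m,K \right)} = - \frac{\left(-84 + 71\right) \left(-20 + m\right)}{3} = - \frac{\left(-13\right) \left(-20 + m\right)}{3} = - \frac{260 - 13 m}{3} = - \frac{260}{3} + \frac{13 m}{3}$)
$\frac{y{\left(-95 - -15 \right)} + 35717}{Z{\left(-33,180 \right)} + 9223} = \frac{4 \left(-95 - -15\right)^{2} + 35717}{\left(- \frac{260}{3} + \frac{13}{3} \left(-33\right)\right) + 9223} = \frac{4 \left(-95 + 15\right)^{2} + 35717}{\left(- \frac{260}{3} - 143\right) + 9223} = \frac{4 \left(-80\right)^{2} + 35717}{- \frac{689}{3} + 9223} = \frac{4 \cdot 6400 + 35717}{\frac{26980}{3}} = \left(25600 + 35717\right) \frac{3}{26980} = 61317 \cdot \frac{3}{26980} = \frac{183951}{26980}$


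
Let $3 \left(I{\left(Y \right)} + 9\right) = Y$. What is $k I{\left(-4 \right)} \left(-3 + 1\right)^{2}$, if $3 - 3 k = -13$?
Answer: $- \frac{1984}{9} \approx -220.44$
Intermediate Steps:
$k = \frac{16}{3}$ ($k = 1 - - \frac{13}{3} = 1 + \frac{13}{3} = \frac{16}{3} \approx 5.3333$)
$I{\left(Y \right)} = -9 + \frac{Y}{3}$
$k I{\left(-4 \right)} \left(-3 + 1\right)^{2} = \frac{16 \left(-9 + \frac{1}{3} \left(-4\right)\right)}{3} \left(-3 + 1\right)^{2} = \frac{16 \left(-9 - \frac{4}{3}\right)}{3} \left(-2\right)^{2} = \frac{16}{3} \left(- \frac{31}{3}\right) 4 = \left(- \frac{496}{9}\right) 4 = - \frac{1984}{9}$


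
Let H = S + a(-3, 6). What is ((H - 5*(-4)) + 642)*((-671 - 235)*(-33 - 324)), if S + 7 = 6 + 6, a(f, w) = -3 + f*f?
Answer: 217676466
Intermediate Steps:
a(f, w) = -3 + f²
S = 5 (S = -7 + (6 + 6) = -7 + 12 = 5)
H = 11 (H = 5 + (-3 + (-3)²) = 5 + (-3 + 9) = 5 + 6 = 11)
((H - 5*(-4)) + 642)*((-671 - 235)*(-33 - 324)) = ((11 - 5*(-4)) + 642)*((-671 - 235)*(-33 - 324)) = ((11 + 20) + 642)*(-906*(-357)) = (31 + 642)*323442 = 673*323442 = 217676466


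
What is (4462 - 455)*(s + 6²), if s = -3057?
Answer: -12105147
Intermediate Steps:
(4462 - 455)*(s + 6²) = (4462 - 455)*(-3057 + 6²) = 4007*(-3057 + 36) = 4007*(-3021) = -12105147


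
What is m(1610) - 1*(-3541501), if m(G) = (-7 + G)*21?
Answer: 3575164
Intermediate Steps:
m(G) = -147 + 21*G
m(1610) - 1*(-3541501) = (-147 + 21*1610) - 1*(-3541501) = (-147 + 33810) + 3541501 = 33663 + 3541501 = 3575164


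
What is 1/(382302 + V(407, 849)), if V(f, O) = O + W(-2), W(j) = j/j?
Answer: 1/383152 ≈ 2.6099e-6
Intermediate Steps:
W(j) = 1
V(f, O) = 1 + O (V(f, O) = O + 1 = 1 + O)
1/(382302 + V(407, 849)) = 1/(382302 + (1 + 849)) = 1/(382302 + 850) = 1/383152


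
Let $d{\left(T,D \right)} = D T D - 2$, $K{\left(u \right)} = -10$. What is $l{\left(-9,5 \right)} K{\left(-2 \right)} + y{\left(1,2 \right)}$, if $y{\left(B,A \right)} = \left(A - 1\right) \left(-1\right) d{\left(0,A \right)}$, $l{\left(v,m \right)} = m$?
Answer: $-48$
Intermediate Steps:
$d{\left(T,D \right)} = -2 + T D^{2}$ ($d{\left(T,D \right)} = T D^{2} - 2 = -2 + T D^{2}$)
$y{\left(B,A \right)} = -2 + 2 A$ ($y{\left(B,A \right)} = \left(A - 1\right) \left(-1\right) \left(-2 + 0 A^{2}\right) = \left(-1 + A\right) \left(-1\right) \left(-2 + 0\right) = \left(1 - A\right) \left(-2\right) = -2 + 2 A$)
$l{\left(-9,5 \right)} K{\left(-2 \right)} + y{\left(1,2 \right)} = 5 \left(-10\right) + \left(-2 + 2 \cdot 2\right) = -50 + \left(-2 + 4\right) = -50 + 2 = -48$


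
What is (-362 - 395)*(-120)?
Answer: 90840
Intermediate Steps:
(-362 - 395)*(-120) = -757*(-120) = 90840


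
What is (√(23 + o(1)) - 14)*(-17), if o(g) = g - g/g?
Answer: 238 - 17*√23 ≈ 156.47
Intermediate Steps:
o(g) = -1 + g (o(g) = g - 1*1 = g - 1 = -1 + g)
(√(23 + o(1)) - 14)*(-17) = (√(23 + (-1 + 1)) - 14)*(-17) = (√(23 + 0) - 14)*(-17) = (√23 - 14)*(-17) = (-14 + √23)*(-17) = 238 - 17*√23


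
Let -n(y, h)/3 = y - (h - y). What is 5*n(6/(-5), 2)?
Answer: 66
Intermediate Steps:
n(y, h) = -6*y + 3*h (n(y, h) = -3*(y - (h - y)) = -3*(y + (y - h)) = -3*(-h + 2*y) = -6*y + 3*h)
5*n(6/(-5), 2) = 5*(-36/(-5) + 3*2) = 5*(-36*(-1)/5 + 6) = 5*(-6*(-6/5) + 6) = 5*(36/5 + 6) = 5*(66/5) = 66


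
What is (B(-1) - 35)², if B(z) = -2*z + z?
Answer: 1156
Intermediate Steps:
B(z) = -z
(B(-1) - 35)² = (-1*(-1) - 35)² = (1 - 35)² = (-34)² = 1156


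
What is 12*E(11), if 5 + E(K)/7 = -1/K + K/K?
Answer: -3780/11 ≈ -343.64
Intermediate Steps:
E(K) = -28 - 7/K (E(K) = -35 + 7*(-1/K + K/K) = -35 + 7*(-1/K + 1) = -35 + 7*(1 - 1/K) = -35 + (7 - 7/K) = -28 - 7/K)
12*E(11) = 12*(-28 - 7/11) = 12*(-315/11) = -3780/11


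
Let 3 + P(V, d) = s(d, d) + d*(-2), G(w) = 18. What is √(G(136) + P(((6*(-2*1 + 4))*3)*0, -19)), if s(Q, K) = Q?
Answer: √34 ≈ 5.8309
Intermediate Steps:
P(V, d) = -3 - d (P(V, d) = -3 + (d + d*(-2)) = -3 + (d - 2*d) = -3 - d)
√(G(136) + P(((6*(-2*1 + 4))*3)*0, -19)) = √(18 + (-3 - 1*(-19))) = √(18 + (-3 + 19)) = √(18 + 16) = √34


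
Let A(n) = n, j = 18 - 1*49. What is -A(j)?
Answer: 31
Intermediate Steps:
j = -31 (j = 18 - 49 = -31)
-A(j) = -1*(-31) = 31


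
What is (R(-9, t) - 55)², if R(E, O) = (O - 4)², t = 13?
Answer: 676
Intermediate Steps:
R(E, O) = (-4 + O)²
(R(-9, t) - 55)² = ((-4 + 13)² - 55)² = (9² - 55)² = (81 - 55)² = 26² = 676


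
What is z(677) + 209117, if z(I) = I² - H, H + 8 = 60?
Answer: 667394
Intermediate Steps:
H = 52 (H = -8 + 60 = 52)
z(I) = -52 + I² (z(I) = I² - 1*52 = I² - 52 = -52 + I²)
z(677) + 209117 = (-52 + 677²) + 209117 = (-52 + 458329) + 209117 = 458277 + 209117 = 667394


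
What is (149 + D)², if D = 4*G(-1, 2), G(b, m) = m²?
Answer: 27225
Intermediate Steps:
D = 16 (D = 4*2² = 4*4 = 16)
(149 + D)² = (149 + 16)² = 165² = 27225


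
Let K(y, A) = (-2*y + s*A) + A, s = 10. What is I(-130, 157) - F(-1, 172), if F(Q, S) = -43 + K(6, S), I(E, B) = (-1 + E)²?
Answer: 15324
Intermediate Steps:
K(y, A) = -2*y + 11*A (K(y, A) = (-2*y + 10*A) + A = -2*y + 11*A)
F(Q, S) = -55 + 11*S (F(Q, S) = -43 + (-2*6 + 11*S) = -43 + (-12 + 11*S) = -55 + 11*S)
I(-130, 157) - F(-1, 172) = (-1 - 130)² - (-55 + 11*172) = (-131)² - (-55 + 1892) = 17161 - 1*1837 = 17161 - 1837 = 15324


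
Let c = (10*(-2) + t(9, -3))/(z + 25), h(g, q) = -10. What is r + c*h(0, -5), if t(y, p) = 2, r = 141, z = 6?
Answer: 4551/31 ≈ 146.81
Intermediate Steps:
c = -18/31 (c = (10*(-2) + 2)/(6 + 25) = (-20 + 2)/31 = -18*1/31 = -18/31 ≈ -0.58065)
r + c*h(0, -5) = 141 - 18/31*(-10) = 141 + 180/31 = 4551/31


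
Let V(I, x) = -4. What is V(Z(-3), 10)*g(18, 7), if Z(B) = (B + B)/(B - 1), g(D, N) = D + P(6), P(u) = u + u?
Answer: -120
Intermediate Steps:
P(u) = 2*u
g(D, N) = 12 + D (g(D, N) = D + 2*6 = D + 12 = 12 + D)
Z(B) = 2*B/(-1 + B) (Z(B) = (2*B)/(-1 + B) = 2*B/(-1 + B))
V(Z(-3), 10)*g(18, 7) = -4*(12 + 18) = -4*30 = -120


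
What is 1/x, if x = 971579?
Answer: 1/971579 ≈ 1.0293e-6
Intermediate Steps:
1/x = 1/971579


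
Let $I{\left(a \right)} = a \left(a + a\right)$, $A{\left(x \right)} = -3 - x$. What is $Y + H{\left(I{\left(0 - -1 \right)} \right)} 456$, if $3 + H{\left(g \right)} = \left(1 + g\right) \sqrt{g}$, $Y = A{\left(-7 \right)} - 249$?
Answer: $-1613 + 1368 \sqrt{2} \approx 321.64$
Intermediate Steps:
$Y = -245$ ($Y = \left(-3 - -7\right) - 249 = \left(-3 + 7\right) - 249 = 4 - 249 = -245$)
$I{\left(a \right)} = 2 a^{2}$ ($I{\left(a \right)} = a 2 a = 2 a^{2}$)
$H{\left(g \right)} = -3 + \sqrt{g} \left(1 + g\right)$ ($H{\left(g \right)} = -3 + \left(1 + g\right) \sqrt{g} = -3 + \sqrt{g} \left(1 + g\right)$)
$Y + H{\left(I{\left(0 - -1 \right)} \right)} 456 = -245 + \left(-3 + \sqrt{2 \left(0 - -1\right)^{2}} + \left(2 \left(0 - -1\right)^{2}\right)^{\frac{3}{2}}\right) 456 = -245 + \left(-3 + \sqrt{2 \left(0 + 1\right)^{2}} + \left(2 \left(0 + 1\right)^{2}\right)^{\frac{3}{2}}\right) 456 = -245 + \left(-3 + \sqrt{2 \cdot 1^{2}} + \left(2 \cdot 1^{2}\right)^{\frac{3}{2}}\right) 456 = -245 + \left(-3 + \sqrt{2 \cdot 1} + \left(2 \cdot 1\right)^{\frac{3}{2}}\right) 456 = -245 + \left(-3 + \sqrt{2} + 2^{\frac{3}{2}}\right) 456 = -245 + \left(-3 + \sqrt{2} + 2 \sqrt{2}\right) 456 = -245 + \left(-3 + 3 \sqrt{2}\right) 456 = -245 - \left(1368 - 1368 \sqrt{2}\right) = -1613 + 1368 \sqrt{2}$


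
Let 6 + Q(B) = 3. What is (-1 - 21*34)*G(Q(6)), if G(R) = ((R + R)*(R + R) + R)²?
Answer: -778635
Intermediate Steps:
Q(B) = -3 (Q(B) = -6 + 3 = -3)
G(R) = (R + 4*R²)² (G(R) = ((2*R)*(2*R) + R)² = (4*R² + R)² = (R + 4*R²)²)
(-1 - 21*34)*G(Q(6)) = (-1 - 21*34)*((-3)²*(1 + 4*(-3))²) = (-1 - 714)*(9*(1 - 12)²) = -6435*(-11)² = -6435*121 = -715*1089 = -778635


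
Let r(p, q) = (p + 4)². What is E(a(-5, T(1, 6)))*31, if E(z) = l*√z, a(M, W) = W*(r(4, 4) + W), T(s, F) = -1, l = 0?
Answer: 0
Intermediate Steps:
r(p, q) = (4 + p)²
a(M, W) = W*(64 + W) (a(M, W) = W*((4 + 4)² + W) = W*(8² + W) = W*(64 + W))
E(z) = 0 (E(z) = 0*√z = 0)
E(a(-5, T(1, 6)))*31 = 0*31 = 0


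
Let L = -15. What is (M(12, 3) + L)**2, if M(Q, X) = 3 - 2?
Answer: 196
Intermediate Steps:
M(Q, X) = 1
(M(12, 3) + L)**2 = (1 - 15)**2 = (-14)**2 = 196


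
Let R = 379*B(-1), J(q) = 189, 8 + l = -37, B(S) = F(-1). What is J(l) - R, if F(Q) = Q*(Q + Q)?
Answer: -569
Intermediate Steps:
F(Q) = 2*Q² (F(Q) = Q*(2*Q) = 2*Q²)
B(S) = 2 (B(S) = 2*(-1)² = 2*1 = 2)
l = -45 (l = -8 - 37 = -45)
R = 758 (R = 379*2 = 758)
J(l) - R = 189 - 1*758 = 189 - 758 = -569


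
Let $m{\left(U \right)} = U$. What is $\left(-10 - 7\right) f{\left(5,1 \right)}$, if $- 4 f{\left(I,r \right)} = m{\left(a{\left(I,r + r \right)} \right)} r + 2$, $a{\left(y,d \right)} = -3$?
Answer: $- \frac{17}{4} \approx -4.25$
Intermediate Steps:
$f{\left(I,r \right)} = - \frac{1}{2} + \frac{3 r}{4}$ ($f{\left(I,r \right)} = - \frac{- 3 r + 2}{4} = - \frac{2 - 3 r}{4} = - \frac{1}{2} + \frac{3 r}{4}$)
$\left(-10 - 7\right) f{\left(5,1 \right)} = \left(-10 - 7\right) \left(- \frac{1}{2} + \frac{3}{4} \cdot 1\right) = - 17 \left(- \frac{1}{2} + \frac{3}{4}\right) = \left(-17\right) \frac{1}{4} = - \frac{17}{4}$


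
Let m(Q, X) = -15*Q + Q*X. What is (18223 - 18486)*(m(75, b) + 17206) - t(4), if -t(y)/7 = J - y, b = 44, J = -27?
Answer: -5097420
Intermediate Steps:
t(y) = 189 + 7*y (t(y) = -7*(-27 - y) = 189 + 7*y)
(18223 - 18486)*(m(75, b) + 17206) - t(4) = (18223 - 18486)*(75*(-15 + 44) + 17206) - (189 + 7*4) = -263*(75*29 + 17206) - (189 + 28) = -263*(2175 + 17206) - 1*217 = -263*19381 - 217 = -5097203 - 217 = -5097420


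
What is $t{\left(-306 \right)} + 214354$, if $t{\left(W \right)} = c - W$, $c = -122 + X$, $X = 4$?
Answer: $214542$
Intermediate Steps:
$c = -118$ ($c = -122 + 4 = -118$)
$t{\left(W \right)} = -118 - W$
$t{\left(-306 \right)} + 214354 = \left(-118 - -306\right) + 214354 = \left(-118 + 306\right) + 214354 = 188 + 214354 = 214542$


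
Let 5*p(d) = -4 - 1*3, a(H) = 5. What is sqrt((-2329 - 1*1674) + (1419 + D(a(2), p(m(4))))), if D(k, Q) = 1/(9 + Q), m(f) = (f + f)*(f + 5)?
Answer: I*sqrt(3731106)/38 ≈ 50.832*I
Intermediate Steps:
m(f) = 2*f*(5 + f) (m(f) = (2*f)*(5 + f) = 2*f*(5 + f))
p(d) = -7/5 (p(d) = (-4 - 1*3)/5 = (-4 - 3)/5 = (1/5)*(-7) = -7/5)
sqrt((-2329 - 1*1674) + (1419 + D(a(2), p(m(4))))) = sqrt((-2329 - 1*1674) + (1419 + 1/(9 - 7/5))) = sqrt((-2329 - 1674) + (1419 + 1/(38/5))) = sqrt(-4003 + (1419 + 5/38)) = sqrt(-4003 + 53927/38) = sqrt(-98187/38) = I*sqrt(3731106)/38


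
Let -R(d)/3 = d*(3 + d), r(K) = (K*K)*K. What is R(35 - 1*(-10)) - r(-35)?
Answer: 36395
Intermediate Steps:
r(K) = K³ (r(K) = K²*K = K³)
R(d) = -3*d*(3 + d)
R(35 - 1*(-10)) - r(-35) = -3*(35 - 1*(-10))*(3 + (35 - 1*(-10))) - 1*(-35)³ = -3*(35 + 10)*(3 + (35 + 10)) - 1*(-42875) = -3*45*(3 + 45) + 42875 = -3*45*48 + 42875 = -6480 + 42875 = 36395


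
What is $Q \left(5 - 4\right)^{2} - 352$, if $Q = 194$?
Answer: $-158$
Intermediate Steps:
$Q \left(5 - 4\right)^{2} - 352 = 194 \left(5 - 4\right)^{2} - 352 = 194 \cdot 1^{2} - 352 = 194 \cdot 1 - 352 = 194 - 352 = -158$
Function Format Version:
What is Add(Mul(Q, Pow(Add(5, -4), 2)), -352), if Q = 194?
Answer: -158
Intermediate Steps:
Add(Mul(Q, Pow(Add(5, -4), 2)), -352) = Add(Mul(194, Pow(Add(5, -4), 2)), -352) = Add(Mul(194, Pow(1, 2)), -352) = Add(Mul(194, 1), -352) = Add(194, -352) = -158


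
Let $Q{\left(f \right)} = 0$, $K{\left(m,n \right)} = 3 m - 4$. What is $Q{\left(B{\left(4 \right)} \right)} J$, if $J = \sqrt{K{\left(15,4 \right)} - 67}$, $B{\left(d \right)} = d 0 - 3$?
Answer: $0$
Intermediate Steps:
$B{\left(d \right)} = -3$ ($B{\left(d \right)} = 0 - 3 = -3$)
$K{\left(m,n \right)} = -4 + 3 m$
$J = i \sqrt{26}$ ($J = \sqrt{\left(-4 + 3 \cdot 15\right) - 67} = \sqrt{\left(-4 + 45\right) - 67} = \sqrt{41 - 67} = \sqrt{-26} = i \sqrt{26} \approx 5.099 i$)
$Q{\left(B{\left(4 \right)} \right)} J = 0 i \sqrt{26} = 0$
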